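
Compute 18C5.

8568

C(18,5) = (18·17·16·15·14) / 5! = 1028160 / 120 = 8568.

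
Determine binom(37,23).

6107086800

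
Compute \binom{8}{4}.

70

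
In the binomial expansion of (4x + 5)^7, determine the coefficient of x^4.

1120000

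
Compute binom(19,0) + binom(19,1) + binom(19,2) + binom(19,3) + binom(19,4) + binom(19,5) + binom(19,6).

43796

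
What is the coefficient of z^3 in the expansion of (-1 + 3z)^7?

945

The general term is C(7,j)·(-1)^j·(3z)^(7-j); the z^3 term has j = 4.
C(7,4) = 35.
Coefficient = C(7,4) · 3^3 = 35 · 27 = 945.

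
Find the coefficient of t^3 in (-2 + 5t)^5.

The general term is C(5,j)·(-2)^j·(5t)^(5-j); the t^3 term has j = 2.
C(5,2) = 10.
Coefficient = C(5,2) · (-2)^2 · 5^3 = 10 · 4 · 125 = 5000.

5000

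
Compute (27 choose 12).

C(27,12) = (27·26·25·24·23·22·21·20·19·18·17·16) / 12! = 8326896754176000 / 479001600 = 17383860.

17383860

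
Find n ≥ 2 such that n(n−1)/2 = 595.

35

n(n−1)/2 = 595 ⇒ n(n−1) = 1190. Since 35·34 = 1190, n = 35.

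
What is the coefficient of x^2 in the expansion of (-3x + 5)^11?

The general term is C(11,j)·(-3x)^j·(5)^(11-j); the x^2 term has j = 2.
C(11,2) = 55.
Coefficient = C(11,2) · (-3)^2 · 5^9 = 55 · 9 · 1953125 = 966796875.

966796875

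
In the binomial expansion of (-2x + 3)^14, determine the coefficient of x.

-44641044

The general term is C(14,j)·(-2x)^j·(3)^(14-j); the x^1 term has j = 1.
C(14,1) = 14.
Coefficient = C(14,1) · (-2)^1 · 3^13 = 14 · (-2) · 1594323 = -44641044.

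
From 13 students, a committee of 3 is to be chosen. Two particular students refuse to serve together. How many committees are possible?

275

All 3-subsets: C(13,3) = 286. Those containing both fixed elements: C(11,1) = 11.
286 − 11 = 275.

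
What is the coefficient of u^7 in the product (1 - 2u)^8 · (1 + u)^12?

1560

Coefficient of u^7 = Σ_{j} C(8,j)·(-2)^j·C(12,7-j)·1^(7-j) for j from 0 to 7.
= 792 + (-14784) + 88704 + (-221760) + 246400 + (-118272) + 21504 + (-1024) = 1560.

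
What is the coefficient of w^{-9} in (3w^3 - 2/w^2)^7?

General term: C(7,j)·(3w^3)^j·(-2/w^2)^(7-j), with w-exponent 3j − 2(7−j) = 5j − 14.
Set 5j − 14 = -9: j = 1.
C(7,1) = 7; 3^1 = 3; (-2)^6 = 64.
Coefficient = 7 · 3 · 64 = 1344.

1344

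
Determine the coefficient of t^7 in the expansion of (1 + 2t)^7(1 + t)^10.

185076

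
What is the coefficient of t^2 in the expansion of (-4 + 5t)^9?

-14745600

The general term is C(9,j)·(-4)^j·(5t)^(9-j); the t^2 term has j = 7.
C(9,7) = 36.
Coefficient = C(9,7) · (-4)^7 · 5^2 = 36 · (-16384) · 25 = -14745600.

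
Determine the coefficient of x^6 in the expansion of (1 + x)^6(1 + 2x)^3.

Coefficient of x^6 = Σ_{j} C(6,j)·1^j·C(3,6-j)·2^(6-j) for j from 3 to 6.
= 160 + 180 + 36 + 1 = 377.

377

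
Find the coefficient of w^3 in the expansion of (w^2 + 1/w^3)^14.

2002

General term: C(14,j)·(w^2)^j·(1/w^3)^(14-j), with w-exponent 2j − 3(14−j) = 5j − 42.
Set 5j − 42 = 3: j = 9.
C(14,9) = 2002; 1^9 = 1; 1^5 = 1.
Coefficient = 2002 · 1 · 1 = 2002.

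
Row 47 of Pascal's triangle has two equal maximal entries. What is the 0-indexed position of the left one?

23

For odd n = 47, C(47,r) peaks at r = (n−1)/2 and (n+1)/2; the lower is 23.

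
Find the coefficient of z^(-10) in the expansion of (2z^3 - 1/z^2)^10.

180

General term: C(10,j)·(2z^3)^j·(-1/z^2)^(10-j), with z-exponent 3j − 2(10−j) = 5j − 20.
Set 5j − 20 = -10: j = 2.
C(10,2) = 45; 2^2 = 4; (-1)^8 = 1.
Coefficient = 45 · 4 · 1 = 180.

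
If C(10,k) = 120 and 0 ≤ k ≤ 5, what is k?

C(10,k) increases on 0 ≤ k ≤ 5. C(10,2) = 45 and C(10,3) = 120, so k = 3.

3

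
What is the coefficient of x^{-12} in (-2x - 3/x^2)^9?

-314928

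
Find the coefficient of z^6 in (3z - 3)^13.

-2735858268

The general term is C(13,j)·(3z)^j·(-3)^(13-j); the z^6 term has j = 6.
C(13,6) = 1716.
Coefficient = C(13,6) · 3^6 · (-3)^7 = 1716 · 729 · (-2187) = -2735858268.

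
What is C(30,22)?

C(30,22) = C(30,8) by symmetry.
C(30,8) = (30·29·28·27·26·25·24·23) / 8! = 235989936000 / 40320 = 5852925.

5852925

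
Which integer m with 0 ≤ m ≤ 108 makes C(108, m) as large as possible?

54

C(108,m) is maximized at m = 108/2 = 54.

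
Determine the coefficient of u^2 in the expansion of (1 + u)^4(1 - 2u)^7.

34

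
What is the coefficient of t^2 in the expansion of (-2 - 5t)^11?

-704000

The general term is C(11,j)·(-2)^j·(-5t)^(11-j); the t^2 term has j = 9.
C(11,9) = 55.
Coefficient = C(11,9) · (-2)^9 · (-5)^2 = 55 · (-512) · 25 = -704000.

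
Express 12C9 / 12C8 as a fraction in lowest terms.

4/9

C(n,k+1)/C(n,k) = (n−k)/(k+1) = (12−8)/(8+1) = 4/9.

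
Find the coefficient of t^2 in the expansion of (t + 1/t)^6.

General term: C(6,j)·(t)^j·(1/t)^(6-j), with t-exponent 1j − 1(6−j) = 2j − 6.
Set 2j − 6 = 2: j = 4.
C(6,4) = 15; 1^4 = 1; 1^2 = 1.
Coefficient = 15 · 1 · 1 = 15.

15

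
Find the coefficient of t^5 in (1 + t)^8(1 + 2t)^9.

48356

Coefficient of t^5 = Σ_{j} C(8,j)·1^j·C(9,5-j)·2^(5-j) for j from 0 to 5.
= 4032 + 16128 + 18816 + 8064 + 1260 + 56 = 48356.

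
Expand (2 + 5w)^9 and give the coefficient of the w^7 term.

11250000

The general term is C(9,j)·(2)^j·(5w)^(9-j); the w^7 term has j = 2.
C(9,2) = 36.
Coefficient = C(9,2) · 2^2 · 5^7 = 36 · 4 · 78125 = 11250000.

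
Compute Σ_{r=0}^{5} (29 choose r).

1 + 29 + 406 + 3654 + 23751 + 118755 = 146596.

146596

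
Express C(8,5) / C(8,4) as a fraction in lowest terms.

C(n,k+1)/C(n,k) = (n−k)/(k+1) = (8−4)/(4+1) = 4/5.

4/5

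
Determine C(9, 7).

36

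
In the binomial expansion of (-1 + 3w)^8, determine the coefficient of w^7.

-17496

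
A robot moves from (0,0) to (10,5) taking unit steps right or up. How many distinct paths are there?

Each path is a sequence of 15 steps with 10 rights: C(15,10) = 3003.

3003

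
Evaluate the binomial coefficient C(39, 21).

62359143990

C(39,21) = C(39,18) by symmetry.
C(39,18) = (39·38·37·36·35·34·33·32·31·30·29·28·27·26·25·24·23·22) / 18! = 399246543793282239774720000 / 6402373705728000 = 62359143990.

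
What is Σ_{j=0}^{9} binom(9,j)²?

Σ C(9,j)² is the coefficient of x^9 in (1+x)^9(1+x)^9 = (1+x)^18, i.e. C(18,9) = 48620.

48620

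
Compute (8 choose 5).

C(8,5) = C(8,3) by symmetry.
C(8,3) = (8·7·6) / 3! = 336 / 6 = 56.

56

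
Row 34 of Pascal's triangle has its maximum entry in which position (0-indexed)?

17

C(34,i) is maximized at i = 34/2 = 17.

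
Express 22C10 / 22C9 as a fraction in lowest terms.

C(n,k+1)/C(n,k) = (n−k)/(k+1) = (22−9)/(9+1) = 13/10.

13/10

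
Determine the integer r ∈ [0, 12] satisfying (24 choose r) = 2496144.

11

C(24,r) increases on 0 ≤ r ≤ 12. C(24,10) = 1961256 and C(24,11) = 2496144, so r = 11.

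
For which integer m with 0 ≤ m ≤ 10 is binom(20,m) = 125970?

C(20,m) increases on 0 ≤ m ≤ 10. C(20,7) = 77520 and C(20,8) = 125970, so m = 8.

8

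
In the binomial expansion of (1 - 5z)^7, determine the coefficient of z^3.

-4375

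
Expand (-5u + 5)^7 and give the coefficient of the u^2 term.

The general term is C(7,j)·(-5u)^j·(5)^(7-j); the u^2 term has j = 2.
C(7,2) = 21.
Coefficient = C(7,2) · (-5)^2 · 5^5 = 21 · 25 · 3125 = 1640625.

1640625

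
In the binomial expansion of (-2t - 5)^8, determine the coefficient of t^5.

224000

The general term is C(8,j)·(-2t)^j·(-5)^(8-j); the t^5 term has j = 5.
C(8,5) = 56.
Coefficient = C(8,5) · (-2)^5 · (-5)^3 = 56 · (-32) · (-125) = 224000.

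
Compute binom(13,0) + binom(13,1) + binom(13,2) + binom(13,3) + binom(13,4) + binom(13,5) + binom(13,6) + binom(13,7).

1 + 13 + 78 + 286 + 715 + 1287 + 1716 + 1716 = 5812.

5812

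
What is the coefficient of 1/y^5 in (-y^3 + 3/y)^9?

General term: C(9,j)·(-y^3)^j·(3/y)^(9-j), with y-exponent 3j − 1(9−j) = 4j − 9.
Set 4j − 9 = -5: j = 1.
C(9,1) = 9; (-1)^1 = -1; 3^8 = 6561.
Coefficient = 9 · (-1) · 6561 = -59049.

-59049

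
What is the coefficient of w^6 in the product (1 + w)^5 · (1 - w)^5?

-10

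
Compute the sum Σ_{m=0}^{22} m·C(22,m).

46137344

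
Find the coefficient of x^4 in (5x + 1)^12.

309375

The general term is C(12,j)·(5x)^j·(1)^(12-j); the x^4 term has j = 4.
C(12,4) = 495.
Coefficient = C(12,4) · 5^4 = 495 · 625 = 309375.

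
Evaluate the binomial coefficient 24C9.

1307504

C(24,9) = (24·23·22·21·20·19·18·17·16) / 9! = 474467051520 / 362880 = 1307504.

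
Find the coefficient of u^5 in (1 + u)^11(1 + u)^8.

11628

Coefficient of u^5 = Σ_{j} C(11,j)·C(8,5-j) for j from 0 to 5.
= 56 + 770 + 3080 + 4620 + 2640 + 462 = 11628.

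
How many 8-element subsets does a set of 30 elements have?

C(30,8) = (30·29·28·27·26·25·24·23) / 8! = 235989936000 / 40320 = 5852925.

5852925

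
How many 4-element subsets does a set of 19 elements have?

3876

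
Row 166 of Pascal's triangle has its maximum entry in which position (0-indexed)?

C(166,j) is maximized at j = 166/2 = 83.

83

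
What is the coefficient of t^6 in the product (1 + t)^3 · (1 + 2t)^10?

Coefficient of t^6 = Σ_{j} C(3,j)·1^j·C(10,6-j)·2^(6-j) for j from 0 to 3.
= 13440 + 24192 + 10080 + 960 = 48672.

48672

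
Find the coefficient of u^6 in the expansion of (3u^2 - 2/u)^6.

General term: C(6,j)·(3u^2)^j·(-2/u)^(6-j), with u-exponent 2j − 1(6−j) = 3j − 6.
Set 3j − 6 = 6: j = 4.
C(6,4) = 15; 3^4 = 81; (-2)^2 = 4.
Coefficient = 15 · 81 · 4 = 4860.

4860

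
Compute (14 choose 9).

C(14,9) = C(14,5) by symmetry.
C(14,5) = (14·13·12·11·10) / 5! = 240240 / 120 = 2002.

2002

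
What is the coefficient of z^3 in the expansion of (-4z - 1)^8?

3584

The general term is C(8,j)·(-4z)^j·(-1)^(8-j); the z^3 term has j = 3.
C(8,3) = 56.
Coefficient = C(8,3) · (-4)^3 · (-1)^5 = 56 · (-64) · (-1) = 3584.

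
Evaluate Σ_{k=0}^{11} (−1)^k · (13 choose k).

-12

The partial alternating sum Σ_{k=0}^{11} (−1)^k C(13,k) = (−1)^11 C(12,11) = -12.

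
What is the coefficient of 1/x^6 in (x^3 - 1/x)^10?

-10

General term: C(10,j)·(x^3)^j·(-1/x)^(10-j), with x-exponent 3j − 1(10−j) = 4j − 10.
Set 4j − 10 = -6: j = 1.
C(10,1) = 10; 1^1 = 1; (-1)^9 = -1.
Coefficient = 10 · 1 · (-1) = -10.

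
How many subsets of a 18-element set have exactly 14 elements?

3060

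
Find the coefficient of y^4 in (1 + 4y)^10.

53760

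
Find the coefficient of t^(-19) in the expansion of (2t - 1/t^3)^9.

General term: C(9,j)·(2t)^j·(-1/t^3)^(9-j), with t-exponent 1j − 3(9−j) = 4j − 27.
Set 4j − 27 = -19: j = 2.
C(9,2) = 36; 2^2 = 4; (-1)^7 = -1.
Coefficient = 36 · 4 · (-1) = -144.

-144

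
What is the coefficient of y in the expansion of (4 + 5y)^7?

The general term is C(7,j)·(4)^j·(5y)^(7-j); the y^1 term has j = 6.
C(7,6) = 7.
Coefficient = C(7,6) · 4^6 · 5^1 = 7 · 4096 · 5 = 143360.

143360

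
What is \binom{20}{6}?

38760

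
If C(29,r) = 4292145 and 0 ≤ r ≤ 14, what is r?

8

C(29,r) increases on 0 ≤ r ≤ 14. C(29,7) = 1560780 and C(29,8) = 4292145, so r = 8.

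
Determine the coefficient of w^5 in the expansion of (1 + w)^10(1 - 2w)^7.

-280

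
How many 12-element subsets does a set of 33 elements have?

354817320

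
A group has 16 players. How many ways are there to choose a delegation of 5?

4368

This is C(16,5) = 4368.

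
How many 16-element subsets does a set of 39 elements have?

C(39,16) = (39·38·37·36·35·34·33·32·31·30·29·28·27·26·25·24) / 16! = 789024790105300869120000 / 20922789888000 = 37711260990.

37711260990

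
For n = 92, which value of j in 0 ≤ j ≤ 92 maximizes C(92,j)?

46

C(92,j) is maximized at j = 92/2 = 46.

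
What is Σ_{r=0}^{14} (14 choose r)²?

40116600

Σ C(14,r)² is the coefficient of x^14 in (1+x)^14(1+x)^14 = (1+x)^28, i.e. C(28,14) = 40116600.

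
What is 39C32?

15380937

C(39,32) = C(39,7) by symmetry.
C(39,7) = (39·38·37·36·35·34·33) / 7! = 77519922480 / 5040 = 15380937.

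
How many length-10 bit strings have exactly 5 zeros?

Choose the 5 positions: C(10,5) = 252.

252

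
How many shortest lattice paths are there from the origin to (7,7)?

Each path is a sequence of 14 steps with 7 rights: C(14,7) = 3432.

3432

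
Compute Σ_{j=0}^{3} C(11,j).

232

1 + 11 + 55 + 165 = 232.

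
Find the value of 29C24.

C(29,24) = C(29,5) by symmetry.
C(29,5) = (29·28·27·26·25) / 5! = 14250600 / 120 = 118755.

118755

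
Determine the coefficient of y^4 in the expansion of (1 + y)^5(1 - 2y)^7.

Coefficient of y^4 = Σ_{j} C(5,j)·1^j·C(7,4-j)·(-2)^(4-j) for j from 0 to 4.
= 560 + (-1400) + 840 + (-140) + 5 = -135.

-135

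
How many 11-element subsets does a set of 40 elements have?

2311801440

C(40,11) = (40·39·38·37·36·35·34·33·32·31·30) / 11! = 92279715720192000 / 39916800 = 2311801440.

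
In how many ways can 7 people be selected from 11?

330

This is C(11,7) = 330.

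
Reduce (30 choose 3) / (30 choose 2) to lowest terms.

C(n,k+1)/C(n,k) = (n−k)/(k+1) = (30−2)/(2+1) = 28/3.

28/3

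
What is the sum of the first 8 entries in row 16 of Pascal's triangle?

26333

1 + 16 + 120 + 560 + 1820 + 4368 + 8008 + 11440 = 26333.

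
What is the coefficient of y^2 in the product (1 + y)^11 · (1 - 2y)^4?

-9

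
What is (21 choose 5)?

20349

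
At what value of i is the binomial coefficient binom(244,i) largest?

122

C(244,i) is maximized at i = 244/2 = 122.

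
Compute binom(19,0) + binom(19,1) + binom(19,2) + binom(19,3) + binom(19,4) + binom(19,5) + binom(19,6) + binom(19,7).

94184

1 + 19 + 171 + 969 + 3876 + 11628 + 27132 + 50388 = 94184.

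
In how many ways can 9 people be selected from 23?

This is C(23,9) = 817190.

817190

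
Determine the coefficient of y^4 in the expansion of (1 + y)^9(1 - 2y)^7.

14

Coefficient of y^4 = Σ_{j} C(9,j)·1^j·C(7,4-j)·(-2)^(4-j) for j from 0 to 4.
= 560 + (-2520) + 3024 + (-1176) + 126 = 14.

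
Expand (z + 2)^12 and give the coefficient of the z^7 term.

The general term is C(12,j)·(z)^j·(2)^(12-j); the z^7 term has j = 7.
C(12,7) = 792.
Coefficient = C(12,7) · 2^5 = 792 · 32 = 25344.

25344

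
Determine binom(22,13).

C(22,13) = C(22,9) by symmetry.
C(22,9) = (22·21·20·19·18·17·16·15·14) / 9! = 180503769600 / 362880 = 497420.

497420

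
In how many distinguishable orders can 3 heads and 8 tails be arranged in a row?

165

Choose positions for the heads: C(11,3) = 165.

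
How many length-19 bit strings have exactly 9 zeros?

92378

Choose the 9 positions: C(19,9) = 92378.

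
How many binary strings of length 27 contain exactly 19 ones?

Choose the 19 positions: C(27,19) = 2220075.

2220075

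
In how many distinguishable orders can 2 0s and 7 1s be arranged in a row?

36

Choose positions for the 0s: C(9,2) = 36.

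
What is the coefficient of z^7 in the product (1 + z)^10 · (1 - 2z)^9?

Coefficient of z^7 = Σ_{j} C(10,j)·1^j·C(9,7-j)·(-2)^(7-j) for j from 0 to 7.
= (-4608) + 53760 + (-181440) + 241920 + (-141120) + 36288 + (-3780) + 120 = 1140.

1140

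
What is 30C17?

119759850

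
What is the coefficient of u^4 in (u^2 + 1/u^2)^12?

792

General term: C(12,j)·(u^2)^j·(1/u^2)^(12-j), with u-exponent 2j − 2(12−j) = 4j − 24.
Set 4j − 24 = 4: j = 7.
C(12,7) = 792; 1^7 = 1; 1^5 = 1.
Coefficient = 792 · 1 · 1 = 792.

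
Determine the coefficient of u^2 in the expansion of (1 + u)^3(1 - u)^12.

33

Coefficient of u^2 = Σ_{j} C(3,j)·1^j·C(12,2-j)·(-1)^(2-j) for j from 0 to 2.
= 66 + (-36) + 3 = 33.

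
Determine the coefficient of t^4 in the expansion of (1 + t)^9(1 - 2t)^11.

-402

Coefficient of t^4 = Σ_{j} C(9,j)·1^j·C(11,4-j)·(-2)^(4-j) for j from 0 to 4.
= 5280 + (-11880) + 7920 + (-1848) + 126 = -402.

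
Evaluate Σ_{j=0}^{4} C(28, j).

24158

1 + 28 + 378 + 3276 + 20475 = 24158.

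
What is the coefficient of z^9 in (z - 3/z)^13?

General term: C(13,j)·(z)^j·(-3/z)^(13-j), with z-exponent 1j − 1(13−j) = 2j − 13.
Set 2j − 13 = 9: j = 11.
C(13,11) = 78; 1^11 = 1; (-3)^2 = 9.
Coefficient = 78 · 1 · 9 = 702.

702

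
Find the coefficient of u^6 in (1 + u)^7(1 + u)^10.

Coefficient of u^6 = Σ_{j} C(7,j)·C(10,6-j) for j from 0 to 6.
= 210 + 1764 + 4410 + 4200 + 1575 + 210 + 7 = 12376.

12376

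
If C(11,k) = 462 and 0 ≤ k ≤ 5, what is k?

5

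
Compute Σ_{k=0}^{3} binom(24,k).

1 + 24 + 276 + 2024 = 2325.

2325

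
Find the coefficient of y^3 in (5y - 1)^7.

4375

The general term is C(7,j)·(5y)^j·(-1)^(7-j); the y^3 term has j = 3.
C(7,3) = 35.
Coefficient = C(7,3) · 5^3 = 35 · 125 = 4375.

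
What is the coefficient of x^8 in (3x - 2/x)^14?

-515852064

General term: C(14,j)·(3x)^j·(-2/x)^(14-j), with x-exponent 1j − 1(14−j) = 2j − 14.
Set 2j − 14 = 8: j = 11.
C(14,11) = 364; 3^11 = 177147; (-2)^3 = -8.
Coefficient = 364 · 177147 · (-8) = -515852064.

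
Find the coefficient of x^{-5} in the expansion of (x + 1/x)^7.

7

General term: C(7,j)·(x)^j·(1/x)^(7-j), with x-exponent 1j − 1(7−j) = 2j − 7.
Set 2j − 7 = -5: j = 1.
C(7,1) = 7; 1^1 = 1; 1^6 = 1.
Coefficient = 7 · 1 · 1 = 7.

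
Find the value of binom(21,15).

C(21,15) = C(21,6) by symmetry.
C(21,6) = (21·20·19·18·17·16) / 6! = 39070080 / 720 = 54264.

54264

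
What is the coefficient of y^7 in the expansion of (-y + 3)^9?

-324

The general term is C(9,j)·(-y)^j·(3)^(9-j); the y^7 term has j = 7.
C(9,7) = 36.
Coefficient = C(9,7) · (-1)^7 · 3^2 = 36 · (-1) · 9 = -324.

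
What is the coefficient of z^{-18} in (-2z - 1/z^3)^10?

General term: C(10,j)·(-2z)^j·(-1/z^3)^(10-j), with z-exponent 1j − 3(10−j) = 4j − 30.
Set 4j − 30 = -18: j = 3.
C(10,3) = 120; (-2)^3 = -8; (-1)^7 = -1.
Coefficient = 120 · (-8) · (-1) = 960.

960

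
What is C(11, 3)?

165

C(11,3) = (11·10·9) / 3! = 990 / 6 = 165.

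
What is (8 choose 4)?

C(8,4) = (8·7·6·5) / 4! = 1680 / 24 = 70.

70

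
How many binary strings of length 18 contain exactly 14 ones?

3060

Choose the 14 positions: C(18,14) = 3060.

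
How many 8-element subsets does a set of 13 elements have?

1287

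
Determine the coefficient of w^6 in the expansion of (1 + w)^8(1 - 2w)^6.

-156

Coefficient of w^6 = Σ_{j} C(8,j)·1^j·C(6,6-j)·(-2)^(6-j) for j from 0 to 6.
= 64 + (-1536) + 6720 + (-8960) + 4200 + (-672) + 28 = -156.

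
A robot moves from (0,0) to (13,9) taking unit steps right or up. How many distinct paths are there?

497420

Each path is a sequence of 22 steps with 13 rights: C(22,13) = 497420.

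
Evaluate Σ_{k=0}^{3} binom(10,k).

1 + 10 + 45 + 120 = 176.

176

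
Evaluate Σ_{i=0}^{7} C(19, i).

94184

1 + 19 + 171 + 969 + 3876 + 11628 + 27132 + 50388 = 94184.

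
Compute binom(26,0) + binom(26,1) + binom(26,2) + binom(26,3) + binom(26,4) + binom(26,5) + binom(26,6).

313912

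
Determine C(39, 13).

C(39,13) = (39·38·37·36·35·34·33·32·31·30·29·28·27) / 13! = 50578512186237235200 / 6227020800 = 8122425444.

8122425444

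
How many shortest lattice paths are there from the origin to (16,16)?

601080390

Each path is a sequence of 32 steps with 16 rights: C(32,16) = 601080390.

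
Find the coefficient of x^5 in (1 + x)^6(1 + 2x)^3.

456

Coefficient of x^5 = Σ_{j} C(6,j)·1^j·C(3,5-j)·2^(5-j) for j from 2 to 5.
= 120 + 240 + 90 + 6 = 456.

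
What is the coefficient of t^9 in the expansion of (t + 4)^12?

14080

The general term is C(12,j)·(t)^j·(4)^(12-j); the t^9 term has j = 9.
C(12,9) = 220.
Coefficient = C(12,9) · 4^3 = 220 · 64 = 14080.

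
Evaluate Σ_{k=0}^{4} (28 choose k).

24158

1 + 28 + 378 + 3276 + 20475 = 24158.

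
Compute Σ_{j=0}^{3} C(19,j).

1 + 19 + 171 + 969 = 1160.

1160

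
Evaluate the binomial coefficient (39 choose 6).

C(39,6) = (39·38·37·36·35·34) / 6! = 2349088560 / 720 = 3262623.

3262623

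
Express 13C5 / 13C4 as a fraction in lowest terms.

9/5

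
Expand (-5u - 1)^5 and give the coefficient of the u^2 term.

The general term is C(5,j)·(-5u)^j·(-1)^(5-j); the u^2 term has j = 2.
C(5,2) = 10.
Coefficient = C(5,2) · (-5)^2 · (-1)^3 = 10 · 25 · (-1) = -250.

-250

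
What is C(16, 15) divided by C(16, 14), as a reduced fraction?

C(n,k+1)/C(n,k) = (n−k)/(k+1) = (16−14)/(14+1) = 2/15.

2/15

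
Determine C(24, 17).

C(24,17) = C(24,7) by symmetry.
C(24,7) = (24·23·22·21·20·19·18) / 7! = 1744364160 / 5040 = 346104.

346104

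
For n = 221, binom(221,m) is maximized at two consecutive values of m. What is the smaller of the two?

110

For odd n = 221, C(221,m) peaks at m = (n−1)/2 and (n+1)/2; the smaller is 110.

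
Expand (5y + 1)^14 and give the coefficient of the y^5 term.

6256250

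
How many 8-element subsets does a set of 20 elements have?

125970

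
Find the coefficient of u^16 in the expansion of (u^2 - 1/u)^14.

1001

General term: C(14,j)·(u^2)^j·(-1/u)^(14-j), with u-exponent 2j − 1(14−j) = 3j − 14.
Set 3j − 14 = 16: j = 10.
C(14,10) = 1001; 1^10 = 1; (-1)^4 = 1.
Coefficient = 1001 · 1 · 1 = 1001.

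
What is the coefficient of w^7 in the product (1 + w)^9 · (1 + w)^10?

(1 + w)^9(1 + w)^10 = (1 + w)^19, so the coefficient of w^7 is C(19,7)·1^7 = 50388·1 = 50388.

50388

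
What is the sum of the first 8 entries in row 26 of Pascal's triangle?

971712

1 + 26 + 325 + 2600 + 14950 + 65780 + 230230 + 657800 = 971712.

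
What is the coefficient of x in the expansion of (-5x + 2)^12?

The general term is C(12,j)·(-5x)^j·(2)^(12-j); the x^1 term has j = 1.
C(12,1) = 12.
Coefficient = C(12,1) · (-5)^1 · 2^11 = 12 · (-5) · 2048 = -122880.

-122880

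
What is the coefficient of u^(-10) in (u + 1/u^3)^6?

15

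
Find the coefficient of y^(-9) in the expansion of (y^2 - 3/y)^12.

-2125764

General term: C(12,j)·(y^2)^j·(-3/y)^(12-j), with y-exponent 2j − 1(12−j) = 3j − 12.
Set 3j − 12 = -9: j = 1.
C(12,1) = 12; 1^1 = 1; (-3)^11 = -177147.
Coefficient = 12 · 1 · (-177147) = -2125764.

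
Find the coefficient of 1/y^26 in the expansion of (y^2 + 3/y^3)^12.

3897234

General term: C(12,j)·(y^2)^j·(3/y^3)^(12-j), with y-exponent 2j − 3(12−j) = 5j − 36.
Set 5j − 36 = -26: j = 2.
C(12,2) = 66; 1^2 = 1; 3^10 = 59049.
Coefficient = 66 · 1 · 59049 = 3897234.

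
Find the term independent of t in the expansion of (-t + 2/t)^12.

General term: C(12,j)·(-t)^j·(2/t)^(12-j), with t-exponent 1j − 1(12−j) = 2j − 12.
Set 2j − 12 = 0: j = 6.
C(12,6) = 924; (-1)^6 = 1; 2^6 = 64.
Coefficient = 924 · 1 · 64 = 59136.

59136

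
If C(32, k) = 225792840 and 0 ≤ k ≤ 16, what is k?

C(32,k) increases on 0 ≤ k ≤ 16. C(32,11) = 129024480 and C(32,12) = 225792840, so k = 12.

12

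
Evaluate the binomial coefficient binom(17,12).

6188

C(17,12) = C(17,5) by symmetry.
C(17,5) = (17·16·15·14·13) / 5! = 742560 / 120 = 6188.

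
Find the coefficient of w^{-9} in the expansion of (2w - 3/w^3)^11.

-7185024

General term: C(11,j)·(2w)^j·(-3/w^3)^(11-j), with w-exponent 1j − 3(11−j) = 4j − 33.
Set 4j − 33 = -9: j = 6.
C(11,6) = 462; 2^6 = 64; (-3)^5 = -243.
Coefficient = 462 · 64 · (-243) = -7185024.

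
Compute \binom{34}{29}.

278256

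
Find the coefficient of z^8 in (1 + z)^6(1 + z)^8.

(1 + z)^6(1 + z)^8 = (1 + z)^14, so the coefficient of z^8 is C(14,8)·1^8 = 3003·1 = 3003.

3003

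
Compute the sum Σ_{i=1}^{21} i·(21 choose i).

22020096

Since i·C(21,i) = 21·C(20,i−1), the sum is 21·2^20 = 21·1048576 = 22020096.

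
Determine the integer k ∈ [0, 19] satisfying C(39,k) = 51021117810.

17

C(39,k) increases on 0 ≤ k ≤ 19. C(39,16) = 37711260990 and C(39,17) = 51021117810, so k = 17.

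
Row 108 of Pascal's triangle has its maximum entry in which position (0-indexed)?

C(108,i) is maximized at i = 108/2 = 54.

54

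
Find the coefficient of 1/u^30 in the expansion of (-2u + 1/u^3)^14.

-2912

General term: C(14,j)·(-2u)^j·(1/u^3)^(14-j), with u-exponent 1j − 3(14−j) = 4j − 42.
Set 4j − 42 = -30: j = 3.
C(14,3) = 364; (-2)^3 = -8; 1^11 = 1.
Coefficient = 364 · (-8) · 1 = -2912.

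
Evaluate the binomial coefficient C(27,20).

888030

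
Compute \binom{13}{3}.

286

C(13,3) = (13·12·11) / 3! = 1716 / 6 = 286.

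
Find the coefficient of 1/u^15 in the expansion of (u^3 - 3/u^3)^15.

General term: C(15,j)·(u^3)^j·(-3/u^3)^(15-j), with u-exponent 3j − 3(15−j) = 6j − 45.
Set 6j − 45 = -15: j = 5.
C(15,5) = 3003; 1^5 = 1; (-3)^10 = 59049.
Coefficient = 3003 · 1 · 59049 = 177324147.

177324147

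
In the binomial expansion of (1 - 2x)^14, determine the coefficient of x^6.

The general term is C(14,j)·(1)^j·(-2x)^(14-j); the x^6 term has j = 8.
C(14,8) = 3003.
Coefficient = C(14,8) · (-2)^6 = 3003 · 64 = 192192.

192192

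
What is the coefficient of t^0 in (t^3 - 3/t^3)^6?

-540

General term: C(6,j)·(t^3)^j·(-3/t^3)^(6-j), with t-exponent 3j − 3(6−j) = 6j − 18.
Set 6j − 18 = 0: j = 3.
C(6,3) = 20; 1^3 = 1; (-3)^3 = -27.
Coefficient = 20 · 1 · (-27) = -540.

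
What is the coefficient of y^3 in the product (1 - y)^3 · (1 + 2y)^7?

69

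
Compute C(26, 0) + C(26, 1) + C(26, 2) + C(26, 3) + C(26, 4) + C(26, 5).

83682

1 + 26 + 325 + 2600 + 14950 + 65780 = 83682.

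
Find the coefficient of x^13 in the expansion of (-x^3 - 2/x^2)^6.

12

General term: C(6,j)·(-x^3)^j·(-2/x^2)^(6-j), with x-exponent 3j − 2(6−j) = 5j − 12.
Set 5j − 12 = 13: j = 5.
C(6,5) = 6; (-1)^5 = -1; (-2)^1 = -2.
Coefficient = 6 · (-1) · (-2) = 12.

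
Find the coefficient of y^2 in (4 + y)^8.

The general term is C(8,j)·(4)^j·(y)^(8-j); the y^2 term has j = 6.
C(8,6) = 28.
Coefficient = C(8,6) · 4^6 = 28 · 4096 = 114688.

114688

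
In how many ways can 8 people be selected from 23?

This is C(23,8) = 490314.

490314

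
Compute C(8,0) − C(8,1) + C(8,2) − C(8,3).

-35

The partial alternating sum Σ_{k=0}^{3} (−1)^k C(8,k) = (−1)^3 C(7,3) = -35.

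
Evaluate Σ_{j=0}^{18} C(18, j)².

By Vandermonde's identity, Σ C(18,j)² = C(36,18) = 9075135300.

9075135300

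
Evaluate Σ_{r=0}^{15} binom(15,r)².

155117520

By Vandermonde's identity, Σ C(15,r)² = C(30,15) = 155117520.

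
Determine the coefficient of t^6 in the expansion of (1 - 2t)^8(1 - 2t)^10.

1188096

Coefficient of t^6 = Σ_{j} C(8,j)·(-2)^j·C(10,6-j)·(-2)^(6-j) for j from 0 to 6.
= 13440 + 129024 + 376320 + 430080 + 201600 + 35840 + 1792 = 1188096.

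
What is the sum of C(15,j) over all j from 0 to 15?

32768

The entries of row 15 sum to 2^15 = 32768.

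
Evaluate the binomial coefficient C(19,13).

27132

C(19,13) = C(19,6) by symmetry.
C(19,6) = (19·18·17·16·15·14) / 6! = 19535040 / 720 = 27132.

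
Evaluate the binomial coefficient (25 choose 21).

12650

C(25,21) = C(25,4) by symmetry.
C(25,4) = (25·24·23·22) / 4! = 303600 / 24 = 12650.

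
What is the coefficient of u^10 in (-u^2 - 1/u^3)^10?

45

General term: C(10,j)·(-u^2)^j·(-1/u^3)^(10-j), with u-exponent 2j − 3(10−j) = 5j − 30.
Set 5j − 30 = 10: j = 8.
C(10,8) = 45; (-1)^8 = 1; (-1)^2 = 1.
Coefficient = 45 · 1 · 1 = 45.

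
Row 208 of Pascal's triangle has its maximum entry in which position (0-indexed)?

104

C(208,j) is maximized at j = 208/2 = 104.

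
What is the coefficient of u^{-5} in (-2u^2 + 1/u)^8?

-16

General term: C(8,j)·(-2u^2)^j·(1/u)^(8-j), with u-exponent 2j − 1(8−j) = 3j − 8.
Set 3j − 8 = -5: j = 1.
C(8,1) = 8; (-2)^1 = -2; 1^7 = 1.
Coefficient = 8 · (-2) · 1 = -16.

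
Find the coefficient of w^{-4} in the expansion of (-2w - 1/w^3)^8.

1792

General term: C(8,j)·(-2w)^j·(-1/w^3)^(8-j), with w-exponent 1j − 3(8−j) = 4j − 24.
Set 4j − 24 = -4: j = 5.
C(8,5) = 56; (-2)^5 = -32; (-1)^3 = -1.
Coefficient = 56 · (-32) · (-1) = 1792.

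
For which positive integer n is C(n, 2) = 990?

45

n(n−1)/2 = 990 ⇒ n(n−1) = 1980. Since 45·44 = 1980, n = 45.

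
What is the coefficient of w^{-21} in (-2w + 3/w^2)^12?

General term: C(12,j)·(-2w)^j·(3/w^2)^(12-j), with w-exponent 1j − 2(12−j) = 3j − 24.
Set 3j − 24 = -21: j = 1.
C(12,1) = 12; (-2)^1 = -2; 3^11 = 177147.
Coefficient = 12 · (-2) · 177147 = -4251528.

-4251528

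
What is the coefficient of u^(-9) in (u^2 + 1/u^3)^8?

56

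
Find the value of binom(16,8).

12870

C(16,8) = (16·15·14·13·12·11·10·9) / 8! = 518918400 / 40320 = 12870.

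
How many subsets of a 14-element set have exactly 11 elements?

Choose the 11 positions: C(14,11) = 364.

364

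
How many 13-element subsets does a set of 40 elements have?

12033222880

C(40,13) = (40·39·38·37·36·35·34·33·32·31·30·29·28) / 13! = 74931129164795904000 / 6227020800 = 12033222880.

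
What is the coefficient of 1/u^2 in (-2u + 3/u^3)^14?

83026944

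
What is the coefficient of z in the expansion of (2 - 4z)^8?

-4096

The general term is C(8,j)·(2)^j·(-4z)^(8-j); the z^1 term has j = 7.
C(8,7) = 8.
Coefficient = C(8,7) · 2^7 · (-4)^1 = 8 · 128 · (-4) = -4096.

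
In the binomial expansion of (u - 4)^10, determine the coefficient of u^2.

The general term is C(10,j)·(u)^j·(-4)^(10-j); the u^2 term has j = 2.
C(10,2) = 45.
Coefficient = C(10,2) · (-4)^8 = 45 · 65536 = 2949120.

2949120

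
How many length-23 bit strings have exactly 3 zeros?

Choose the 3 positions: C(23,3) = 1771.

1771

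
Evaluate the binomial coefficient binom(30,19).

C(30,19) = C(30,11) by symmetry.
C(30,11) = (30·29·28·27·26·25·24·23·22·21·20) / 11! = 2180547008640000 / 39916800 = 54627300.

54627300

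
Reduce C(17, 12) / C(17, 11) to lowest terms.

C(n,k+1)/C(n,k) = (n−k)/(k+1) = (17−11)/(11+1) = 6/12 = 1/2.

1/2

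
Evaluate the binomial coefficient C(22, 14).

C(22,14) = C(22,8) by symmetry.
C(22,8) = (22·21·20·19·18·17·16·15) / 8! = 12893126400 / 40320 = 319770.

319770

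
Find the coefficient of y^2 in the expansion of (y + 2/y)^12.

25344

General term: C(12,j)·(y)^j·(2/y)^(12-j), with y-exponent 1j − 1(12−j) = 2j − 12.
Set 2j − 12 = 2: j = 7.
C(12,7) = 792; 1^7 = 1; 2^5 = 32.
Coefficient = 792 · 1 · 32 = 25344.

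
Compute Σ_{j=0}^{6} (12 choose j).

2510

1 + 12 + 66 + 220 + 495 + 792 + 924 = 2510.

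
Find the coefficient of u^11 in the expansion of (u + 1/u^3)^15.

General term: C(15,j)·(u)^j·(1/u^3)^(15-j), with u-exponent 1j − 3(15−j) = 4j − 45.
Set 4j − 45 = 11: j = 14.
C(15,14) = 15; 1^14 = 1; 1^1 = 1.
Coefficient = 15 · 1 · 1 = 15.

15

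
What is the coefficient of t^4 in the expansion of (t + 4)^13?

The general term is C(13,j)·(t)^j·(4)^(13-j); the t^4 term has j = 4.
C(13,4) = 715.
Coefficient = C(13,4) · 4^9 = 715 · 262144 = 187432960.

187432960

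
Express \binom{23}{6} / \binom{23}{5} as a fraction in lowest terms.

C(n,k+1)/C(n,k) = (n−k)/(k+1) = (23−5)/(5+1) = 18/6 = 3.

3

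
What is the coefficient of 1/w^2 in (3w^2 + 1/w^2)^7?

General term: C(7,j)·(3w^2)^j·(1/w^2)^(7-j), with w-exponent 2j − 2(7−j) = 4j − 14.
Set 4j − 14 = -2: j = 3.
C(7,3) = 35; 3^3 = 27; 1^4 = 1.
Coefficient = 35 · 27 · 1 = 945.

945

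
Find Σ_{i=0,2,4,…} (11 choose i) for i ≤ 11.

1024

Even-i terms of row 11 sum to 2^10 = 1024.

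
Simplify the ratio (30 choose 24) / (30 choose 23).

7/24

C(n,k+1)/C(n,k) = (n−k)/(k+1) = (30−23)/(23+1) = 7/24.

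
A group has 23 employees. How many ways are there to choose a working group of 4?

This is C(23,4) = 8855.

8855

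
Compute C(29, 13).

67863915

C(29,13) = (29·28·27·26·25·24·23·22·21·20·19·18·17) / 13! = 422590010274432000 / 6227020800 = 67863915.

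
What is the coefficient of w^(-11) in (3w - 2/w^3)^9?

-326592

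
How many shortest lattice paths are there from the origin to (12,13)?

Each path is a sequence of 25 steps with 12 rights: C(25,12) = 5200300.

5200300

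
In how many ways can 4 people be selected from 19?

3876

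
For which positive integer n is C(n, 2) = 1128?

48

n(n−1)/2 = 1128 ⇒ n(n−1) = 2256. Since 48·47 = 2256, n = 48.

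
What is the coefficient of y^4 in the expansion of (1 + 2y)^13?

11440

The general term is C(13,j)·(1)^j·(2y)^(13-j); the y^4 term has j = 9.
C(13,9) = 715.
Coefficient = C(13,9) · 2^4 = 715 · 16 = 11440.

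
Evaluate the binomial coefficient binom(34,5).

278256

C(34,5) = (34·33·32·31·30) / 5! = 33390720 / 120 = 278256.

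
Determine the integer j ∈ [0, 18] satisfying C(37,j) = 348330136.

C(37,j) increases on 0 ≤ j ≤ 18. C(37,9) = 124403620 and C(37,10) = 348330136, so j = 10.

10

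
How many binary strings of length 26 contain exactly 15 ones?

Choose the 15 positions: C(26,15) = 7726160.

7726160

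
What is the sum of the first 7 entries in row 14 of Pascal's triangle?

1 + 14 + 91 + 364 + 1001 + 2002 + 3003 = 6476.

6476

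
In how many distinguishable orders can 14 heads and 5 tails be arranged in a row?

Choose positions for the heads: C(19,14) = 11628.

11628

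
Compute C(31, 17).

265182525

C(31,17) = C(31,14) by symmetry.
C(31,14) = (31·30·29·28·27·26·25·24·23·22·21·20·19·18) / 14! = 23118159385601280000 / 87178291200 = 265182525.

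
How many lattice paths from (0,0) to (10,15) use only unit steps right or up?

Each path is a sequence of 25 steps with 10 rights: C(25,10) = 3268760.

3268760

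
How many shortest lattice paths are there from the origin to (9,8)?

24310

Each path is a sequence of 17 steps with 9 rights: C(17,9) = 24310.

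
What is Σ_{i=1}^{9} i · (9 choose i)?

2304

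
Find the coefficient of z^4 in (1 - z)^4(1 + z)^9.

-29

Coefficient of z^4 = Σ_{j} C(4,j)·(-1)^j·C(9,4-j)·1^(4-j) for j from 0 to 4.
= 126 + (-336) + 216 + (-36) + 1 = -29.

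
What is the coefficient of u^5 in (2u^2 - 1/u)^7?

-560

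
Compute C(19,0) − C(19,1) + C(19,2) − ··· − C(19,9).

-48620

The partial alternating sum Σ_{k=0}^{9} (−1)^k C(19,k) = (−1)^9 C(18,9) = -48620.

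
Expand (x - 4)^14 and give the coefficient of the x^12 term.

1456

The general term is C(14,j)·(x)^j·(-4)^(14-j); the x^12 term has j = 12.
C(14,12) = 91.
Coefficient = C(14,12) · (-4)^2 = 91 · 16 = 1456.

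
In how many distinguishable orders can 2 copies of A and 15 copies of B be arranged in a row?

136

Choose positions for the A's: C(17,2) = 136.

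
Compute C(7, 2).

21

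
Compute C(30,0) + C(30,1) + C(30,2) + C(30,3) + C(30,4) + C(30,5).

174437

1 + 30 + 435 + 4060 + 27405 + 142506 = 174437.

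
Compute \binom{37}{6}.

2324784

C(37,6) = (37·36·35·34·33·32) / 6! = 1673844480 / 720 = 2324784.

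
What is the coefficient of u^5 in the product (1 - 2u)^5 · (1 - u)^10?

-11584

Coefficient of u^5 = Σ_{j} C(5,j)·(-2)^j·C(10,5-j)·(-1)^(5-j) for j from 0 to 5.
= (-252) + (-2100) + (-4800) + (-3600) + (-800) + (-32) = -11584.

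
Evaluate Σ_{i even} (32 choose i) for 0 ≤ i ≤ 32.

2147483648

Half of (1+1)^32 + (1−1)^32 gives the even-index sum: 2^31 = 2147483648.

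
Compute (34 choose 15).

1855967520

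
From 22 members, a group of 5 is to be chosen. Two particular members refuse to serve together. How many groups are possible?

All 5-subsets: C(22,5) = 26334. Those containing both fixed elements: C(20,3) = 1140.
26334 − 1140 = 25194.

25194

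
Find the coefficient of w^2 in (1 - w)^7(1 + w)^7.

-7

Coefficient of w^2 = Σ_{j} C(7,j)·(-1)^j·C(7,2-j)·1^(2-j) for j from 0 to 2.
= 21 + (-49) + 21 = -7.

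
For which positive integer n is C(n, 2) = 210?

21

n(n−1)/2 = 210 ⇒ n(n−1) = 420. Since 21·20 = 420, n = 21.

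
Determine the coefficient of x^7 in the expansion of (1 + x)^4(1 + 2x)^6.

2528

Coefficient of x^7 = Σ_{j} C(4,j)·1^j·C(6,7-j)·2^(7-j) for j from 1 to 4.
= 256 + 1152 + 960 + 160 = 2528.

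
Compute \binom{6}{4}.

15

C(6,4) = C(6,2) by symmetry.
C(6,2) = (6·5) / 2! = 30 / 2 = 15.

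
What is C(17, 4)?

2380

C(17,4) = (17·16·15·14) / 4! = 57120 / 24 = 2380.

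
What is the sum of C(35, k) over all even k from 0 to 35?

17179869184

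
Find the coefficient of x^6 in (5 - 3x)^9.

The general term is C(9,j)·(5)^j·(-3x)^(9-j); the x^6 term has j = 3.
C(9,3) = 84.
Coefficient = C(9,3) · 5^3 · (-3)^6 = 84 · 125 · 729 = 7654500.

7654500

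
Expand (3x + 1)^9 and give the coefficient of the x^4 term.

The general term is C(9,j)·(3x)^j·(1)^(9-j); the x^4 term has j = 4.
C(9,4) = 126.
Coefficient = C(9,4) · 3^4 = 126 · 81 = 10206.

10206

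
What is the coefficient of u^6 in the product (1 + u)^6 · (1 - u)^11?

100

Coefficient of u^6 = Σ_{j} C(6,j)·1^j·C(11,6-j)·(-1)^(6-j) for j from 0 to 6.
= 462 + (-2772) + 4950 + (-3300) + 825 + (-66) + 1 = 100.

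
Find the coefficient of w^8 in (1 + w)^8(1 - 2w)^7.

-351

Coefficient of w^8 = Σ_{j} C(8,j)·1^j·C(7,8-j)·(-2)^(8-j) for j from 1 to 8.
= (-1024) + 12544 + (-37632) + 39200 + (-15680) + 2352 + (-112) + 1 = -351.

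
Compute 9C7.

36

C(9,7) = C(9,2) by symmetry.
C(9,2) = (9·8) / 2! = 72 / 2 = 36.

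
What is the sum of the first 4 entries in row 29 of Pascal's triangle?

4090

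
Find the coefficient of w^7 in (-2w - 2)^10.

122880

The general term is C(10,j)·(-2w)^j·(-2)^(10-j); the w^7 term has j = 7.
C(10,7) = 120.
Coefficient = C(10,7) · (-2)^7 · (-2)^3 = 120 · (-128) · (-8) = 122880.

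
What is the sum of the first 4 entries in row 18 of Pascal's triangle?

988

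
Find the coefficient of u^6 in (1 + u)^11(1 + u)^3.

(1 + u)^11(1 + u)^3 = (1 + u)^14, so the coefficient of u^6 is C(14,6)·1^6 = 3003·1 = 3003.

3003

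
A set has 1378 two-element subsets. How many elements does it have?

53

n(n−1)/2 = 1378 ⇒ n(n−1) = 2756. Since 53·52 = 2756, n = 53.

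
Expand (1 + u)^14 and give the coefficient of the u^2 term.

91

The general term is C(14,j)·(1)^j·(u)^(14-j); the u^2 term has j = 12.
C(14,12) = 91.
Coefficient = C(14,12) = 91.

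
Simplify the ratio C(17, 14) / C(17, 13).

C(n,k+1)/C(n,k) = (n−k)/(k+1) = (17−13)/(13+1) = 4/14 = 2/7.

2/7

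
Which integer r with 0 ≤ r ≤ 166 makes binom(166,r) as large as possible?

83

C(166,r) is maximized at r = 166/2 = 83.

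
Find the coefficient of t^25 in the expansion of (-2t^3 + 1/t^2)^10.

-5120

General term: C(10,j)·(-2t^3)^j·(1/t^2)^(10-j), with t-exponent 3j − 2(10−j) = 5j − 20.
Set 5j − 20 = 25: j = 9.
C(10,9) = 10; (-2)^9 = -512; 1^1 = 1.
Coefficient = 10 · (-512) · 1 = -5120.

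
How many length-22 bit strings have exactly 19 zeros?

Choose the 19 positions: C(22,19) = 1540.

1540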